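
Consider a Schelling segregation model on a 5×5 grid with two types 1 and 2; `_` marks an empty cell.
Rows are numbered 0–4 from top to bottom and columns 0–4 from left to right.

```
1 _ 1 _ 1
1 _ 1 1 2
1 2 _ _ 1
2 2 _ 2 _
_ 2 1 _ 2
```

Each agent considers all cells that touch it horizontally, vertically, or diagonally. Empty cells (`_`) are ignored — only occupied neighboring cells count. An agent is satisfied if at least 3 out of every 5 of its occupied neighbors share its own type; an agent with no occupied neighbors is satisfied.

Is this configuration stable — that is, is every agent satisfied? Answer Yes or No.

No

Row 0: (0,0)1 1/1 satisfied · (0,2)1 2/2 satisfied · (0,4)1 1/2 not
Row 1: (1,0)1 2/3 satisfied · (1,2)1 2/3 satisfied · (1,3)1 4/5 satisfied · (1,4)2 0/3 not
Row 2: (2,0)1 1/4 not · (2,1)2 2/5 not · (2,4)1 1/3 not
Row 3: (3,0)2 3/4 satisfied · (3,1)2 3/5 satisfied · (3,3)2 1/3 not
Row 4: (4,1)2 2/3 satisfied · (4,2)1 0/3 not · (4,4)2 1/1 satisfied
For instance (0,4) has only 1/2 same-type neighbors, below 3/5.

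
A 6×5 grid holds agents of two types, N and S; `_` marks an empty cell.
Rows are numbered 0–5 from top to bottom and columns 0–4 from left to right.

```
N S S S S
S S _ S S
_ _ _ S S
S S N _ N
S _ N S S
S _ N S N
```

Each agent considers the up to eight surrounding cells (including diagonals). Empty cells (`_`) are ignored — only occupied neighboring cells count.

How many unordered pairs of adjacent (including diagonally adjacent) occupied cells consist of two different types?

18

Scan each occupied cell's neighbors to the right and below (and the two forward diagonals) so each pair is counted once.
From row 0: 3 unlike of 14 pairs (running 3/14).
From row 1: 0 unlike of 6 pairs (running 3/20).
From row 2: 3 unlike of 4 pairs (running 6/24).
From row 3: 5 unlike of 9 pairs (running 11/33).
From row 4: 5 unlike of 10 pairs (running 16/43).
From row 5: 2 unlike of 2 pairs (running 18/45).
Total adjacent occupied pairs: 45; unlike-type pairs: 18.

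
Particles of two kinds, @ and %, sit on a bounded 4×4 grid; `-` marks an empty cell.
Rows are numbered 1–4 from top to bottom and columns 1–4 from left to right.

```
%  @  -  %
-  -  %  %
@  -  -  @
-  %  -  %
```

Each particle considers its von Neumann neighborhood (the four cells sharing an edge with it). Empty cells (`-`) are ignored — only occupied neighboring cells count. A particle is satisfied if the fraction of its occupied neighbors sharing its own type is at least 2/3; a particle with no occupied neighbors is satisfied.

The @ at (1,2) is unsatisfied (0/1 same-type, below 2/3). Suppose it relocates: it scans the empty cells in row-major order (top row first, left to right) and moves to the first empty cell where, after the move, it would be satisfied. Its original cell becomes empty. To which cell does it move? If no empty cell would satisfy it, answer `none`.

none

Vacating (1,2). Empty cells in order:
  (1,3): 0/2 same-type → still unsatisfied.
  (2,1): 1/2 same-type → still unsatisfied.
  (2,2): 0/1 same-type → still unsatisfied.
  (3,2): 1/2 same-type → still unsatisfied.
  (3,3): 1/2 same-type → still unsatisfied.
  (4,1): 1/2 same-type → still unsatisfied.
  (4,3): 0/2 same-type → still unsatisfied.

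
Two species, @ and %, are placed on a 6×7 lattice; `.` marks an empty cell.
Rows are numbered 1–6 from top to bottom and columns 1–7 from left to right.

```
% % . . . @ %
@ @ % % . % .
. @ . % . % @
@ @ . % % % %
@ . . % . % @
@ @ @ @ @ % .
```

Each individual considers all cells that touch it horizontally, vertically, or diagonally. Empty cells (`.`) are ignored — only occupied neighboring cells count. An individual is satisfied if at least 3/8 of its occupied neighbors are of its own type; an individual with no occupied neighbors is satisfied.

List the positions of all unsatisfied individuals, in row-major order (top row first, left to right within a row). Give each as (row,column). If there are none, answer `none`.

Row 1: (1,1)% 1/3 not · (1,2)% 2/4 satisfied · (1,6)@ 0/2 not · (1,7)% 1/2 satisfied
Row 2: (2,1)@ 2/4 satisfied · (2,2)@ 2/5 satisfied · (2,3)% 3/5 satisfied · (2,4)% 2/2 satisfied · (2,6)% 2/4 satisfied
Row 3: (3,2)@ 4/5 satisfied · (3,4)% 4/4 satisfied · (3,6)% 4/5 satisfied · (3,7)@ 0/4 not
Row 4: (4,1)@ 3/3 satisfied · (4,2)@ 3/3 satisfied · (4,4)% 3/3 satisfied · (4,5)% 6/6 satisfied · (4,6)% 4/6 satisfied · (4,7)% 3/5 satisfied
Row 5: (5,1)@ 4/4 satisfied · (5,4)% 2/5 satisfied · (5,6)% 4/6 satisfied · (5,7)@ 0/4 not
Row 6: (6,1)@ 2/2 satisfied · (6,2)@ 3/3 satisfied · (6,3)@ 2/3 satisfied · (6,4)@ 2/3 satisfied · (6,5)@ 1/4 not · (6,6)% 1/3 not

(1,1), (1,6), (3,7), (5,7), (6,5), (6,6)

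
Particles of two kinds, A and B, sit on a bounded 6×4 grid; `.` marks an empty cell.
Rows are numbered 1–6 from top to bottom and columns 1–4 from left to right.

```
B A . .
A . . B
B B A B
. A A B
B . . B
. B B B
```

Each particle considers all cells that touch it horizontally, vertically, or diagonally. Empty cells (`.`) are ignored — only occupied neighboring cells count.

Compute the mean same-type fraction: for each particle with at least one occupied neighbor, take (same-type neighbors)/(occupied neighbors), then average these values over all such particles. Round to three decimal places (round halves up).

Row 1: (1,1)B 0/2 · (1,2)A 1/2
Row 2: (2,1)A 1/4 · (2,4)B 1/2
Row 3: (3,1)B 1/3 · (3,2)B 1/5 · (3,3)A 2/6 · (3,4)B 2/4
Row 4: (4,2)A 2/5 · (4,3)A 2/6 · (4,4)B 2/4
Row 5: (5,1)B 1/2 · (5,4)B 3/4
Row 6: (6,2)B 2/2 · (6,3)B 3/3 · (6,4)B 2/2
Sum over 16 particles: 0/2 + 1/2 + 1/4 + 1/2 + 1/3 + 1/5 + 2/6 + 2/4 + 2/5 + 2/6 + 2/4 + 1/2 + 3/4 + 2/2 + 3/3 + 2/2 = 81/10; mean = 81/10 ÷ 16 = 81/160 = 0.50625 → 0.506.

0.506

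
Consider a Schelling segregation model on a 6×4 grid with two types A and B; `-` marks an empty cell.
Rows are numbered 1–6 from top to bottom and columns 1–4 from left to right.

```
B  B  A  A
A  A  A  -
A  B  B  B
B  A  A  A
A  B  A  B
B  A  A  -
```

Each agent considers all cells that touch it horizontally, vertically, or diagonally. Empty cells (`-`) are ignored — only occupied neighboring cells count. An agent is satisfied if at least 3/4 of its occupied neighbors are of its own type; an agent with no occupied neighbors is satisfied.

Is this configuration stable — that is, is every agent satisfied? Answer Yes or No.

No

Row 1: (1,1)B 1/3 not · (1,2)B 1/5 not · (1,3)A 3/4 satisfied · (1,4)A 2/2 satisfied
Row 2: (2,1)A 2/5 not · (2,2)A 4/8 not · (2,3)A 3/7 not
Row 3: (3,1)A 3/5 not · (3,2)B 2/8 not · (3,3)B 2/7 not · (3,4)B 1/4 not
Row 4: (4,1)B 2/5 not · (4,2)A 4/8 not · (4,3)A 3/8 not · (4,4)A 2/5 not
Row 5: (5,1)A 2/5 not · (5,2)B 2/8 not · (5,3)A 5/7 not · (5,4)B 0/4 not
Row 6: (6,1)B 1/3 not · (6,2)A 3/5 not · (6,3)A 2/4 not
For instance (1,1) has only 1/3 same-type neighbors, below 3/4.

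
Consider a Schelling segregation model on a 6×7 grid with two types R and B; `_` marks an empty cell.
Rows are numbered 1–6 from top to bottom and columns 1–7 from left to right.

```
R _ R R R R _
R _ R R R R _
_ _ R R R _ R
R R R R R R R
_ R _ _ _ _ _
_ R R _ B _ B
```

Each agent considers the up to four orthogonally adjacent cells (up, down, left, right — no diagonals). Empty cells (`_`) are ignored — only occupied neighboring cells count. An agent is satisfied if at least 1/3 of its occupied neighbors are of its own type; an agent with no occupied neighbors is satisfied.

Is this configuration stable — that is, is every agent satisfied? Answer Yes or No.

(1,1)R 1/1 ✓
(1,3)R 2/2 ✓
(1,4)R 3/3 ✓
(1,5)R 3/3 ✓
(1,6)R 2/2 ✓
(2,1)R 1/1 ✓
(2,3)R 3/3 ✓
(2,4)R 4/4 ✓
(2,5)R 4/4 ✓
(2,6)R 2/2 ✓
(3,3)R 3/3 ✓
(3,4)R 4/4 ✓
(3,5)R 3/3 ✓
(3,7)R 1/1 ✓
(4,1)R 1/1 ✓
(4,2)R 3/3 ✓
(4,3)R 3/3 ✓
(4,4)R 3/3 ✓
(4,5)R 3/3 ✓
(4,6)R 2/2 ✓
(4,7)R 2/2 ✓
(5,2)R 2/2 ✓
(6,2)R 2/2 ✓
(6,3)R 1/1 ✓
(6,5)B 0/0 ✓
(6,7)B 0/0 ✓
All meet the threshold, so the configuration is stable.

Yes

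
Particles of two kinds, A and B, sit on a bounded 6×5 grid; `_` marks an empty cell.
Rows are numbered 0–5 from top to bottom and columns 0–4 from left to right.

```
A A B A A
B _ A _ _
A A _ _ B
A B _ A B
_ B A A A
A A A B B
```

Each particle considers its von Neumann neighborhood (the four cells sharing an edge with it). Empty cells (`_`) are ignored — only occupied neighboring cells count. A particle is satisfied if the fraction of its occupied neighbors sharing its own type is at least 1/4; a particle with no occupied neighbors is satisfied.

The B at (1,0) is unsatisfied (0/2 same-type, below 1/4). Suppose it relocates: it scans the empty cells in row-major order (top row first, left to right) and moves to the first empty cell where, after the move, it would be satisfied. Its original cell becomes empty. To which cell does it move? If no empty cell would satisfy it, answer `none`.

(1,4)

Vacating (1,0). Empty cells in order:
  (1,1): 0/3 same-type → still unsatisfied.
  (1,3): 0/2 same-type → still unsatisfied.
  (1,4): 1/2 same-type → satisfied — stop here.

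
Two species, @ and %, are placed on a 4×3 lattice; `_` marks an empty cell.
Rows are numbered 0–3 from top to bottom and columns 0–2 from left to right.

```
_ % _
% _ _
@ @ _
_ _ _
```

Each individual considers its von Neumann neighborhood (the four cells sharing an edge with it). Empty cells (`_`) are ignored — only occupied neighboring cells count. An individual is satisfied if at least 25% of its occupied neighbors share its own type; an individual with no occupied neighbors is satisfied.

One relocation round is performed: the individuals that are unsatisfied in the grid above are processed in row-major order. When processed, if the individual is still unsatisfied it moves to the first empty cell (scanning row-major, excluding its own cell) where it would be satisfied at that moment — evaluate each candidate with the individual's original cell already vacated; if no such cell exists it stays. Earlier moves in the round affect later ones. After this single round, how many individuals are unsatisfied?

0

Initially unsatisfied (in order): (1,0).
  (1,0) → (0,0).
Resulting grid:
% % _
_ _ _
@ @ _
_ _ _
All satisfied now.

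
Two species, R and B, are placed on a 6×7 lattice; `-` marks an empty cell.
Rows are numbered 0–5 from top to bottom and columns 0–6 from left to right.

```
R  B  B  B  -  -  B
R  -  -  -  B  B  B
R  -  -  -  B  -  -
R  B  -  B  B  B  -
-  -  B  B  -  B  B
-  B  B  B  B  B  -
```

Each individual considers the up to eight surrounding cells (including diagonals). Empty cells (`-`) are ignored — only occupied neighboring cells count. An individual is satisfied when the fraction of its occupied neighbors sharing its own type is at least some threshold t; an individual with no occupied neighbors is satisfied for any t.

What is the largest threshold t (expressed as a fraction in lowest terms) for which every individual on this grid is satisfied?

(0,0)R 1/2
(0,1)B 1/3
(0,2)B 2/2
(0,3)B 2/2
(0,6)B 2/2
(1,0)R 2/3
(1,4)B 3/3
(1,5)B 4/4
(1,6)B 2/2
(2,0)R 2/3
(2,4)B 5/5
(3,0)R 1/2
(3,1)B 1/3
(3,3)B 4/4
(3,4)B 5/5
(3,5)B 4/4
(4,2)B 6/6
(4,3)B 6/6
(4,5)B 5/5
(4,6)B 3/3
(5,1)B 2/2
(5,2)B 4/4
(5,3)B 4/4
(5,4)B 4/4
(5,5)B 3/3
The smallest same-type fraction is 1/3 at (0,1), which reduces to 1/3. Any threshold above that leaves this individual unsatisfied.

1/3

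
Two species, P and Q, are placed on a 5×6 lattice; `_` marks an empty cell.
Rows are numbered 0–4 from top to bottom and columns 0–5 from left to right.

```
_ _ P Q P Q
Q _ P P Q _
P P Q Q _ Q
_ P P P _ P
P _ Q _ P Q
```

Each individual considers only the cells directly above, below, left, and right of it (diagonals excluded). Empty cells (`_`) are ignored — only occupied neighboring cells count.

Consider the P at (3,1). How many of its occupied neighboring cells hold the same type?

2

Occupied neighbors of (3,1): (2,1)=P, (3,2)=P.
Same type (P): 2 of 2.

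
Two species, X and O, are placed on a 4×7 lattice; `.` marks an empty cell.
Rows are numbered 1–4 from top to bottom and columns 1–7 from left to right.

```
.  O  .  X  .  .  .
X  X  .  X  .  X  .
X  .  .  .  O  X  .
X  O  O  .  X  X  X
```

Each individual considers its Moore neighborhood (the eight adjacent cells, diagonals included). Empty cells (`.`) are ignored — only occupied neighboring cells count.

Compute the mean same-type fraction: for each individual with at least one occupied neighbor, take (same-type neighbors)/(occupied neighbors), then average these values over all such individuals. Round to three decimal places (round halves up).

(1,2)O 0/2
(1,4)X 1/1
(2,1)X 2/3
(2,2)X 2/3
(2,4)X 1/2
(2,6)X 1/2
(3,1)X 3/4
(3,5)O 0/5
(3,6)X 4/5
(4,1)X 1/2
(4,2)O 1/3
(4,3)O 1/1
(4,5)X 2/3
(4,6)X 3/4
(4,7)X 2/2
Sum over 15 individuals: 0/2 + 1/1 + 2/3 + 2/3 + 1/2 + 1/2 + 3/4 + 0/5 + 4/5 + 1/2 + 1/3 + 1/1 + 2/3 + 3/4 + 2/2 = 137/15; mean = 137/15 ÷ 15 = 137/225 = 0.608888… → 0.609.

0.609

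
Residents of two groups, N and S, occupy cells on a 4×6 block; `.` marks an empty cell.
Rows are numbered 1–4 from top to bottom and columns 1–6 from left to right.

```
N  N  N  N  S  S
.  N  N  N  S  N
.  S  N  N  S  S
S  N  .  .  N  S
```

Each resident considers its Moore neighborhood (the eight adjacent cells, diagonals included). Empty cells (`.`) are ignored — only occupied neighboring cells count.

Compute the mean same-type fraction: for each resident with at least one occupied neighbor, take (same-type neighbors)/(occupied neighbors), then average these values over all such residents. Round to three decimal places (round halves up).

0.599

Row 1: (1,1)N 2/2 · (1,2)N 4/4 · (1,3)N 5/5 · (1,4)N 3/5 · (1,5)S 2/5 · (1,6)S 2/3
Row 2: (2,2)N 5/6 · (2,3)N 7/8 · (2,4)N 5/8 · (2,5)S 4/8 · (2,6)N 0/5
Row 3: (3,2)S 1/5 · (3,3)N 5/6 · (3,4)N 4/6 · (3,5)S 3/7 · (3,6)S 3/5
Row 4: (4,1)S 1/2 · (4,2)N 1/3 · (4,5)N 1/4 · (4,6)S 2/3
Sum over 20 residents: 2/2 + 4/4 + 5/5 + 3/5 + 2/5 + 2/3 + 5/6 + 7/8 + 5/8 + 4/8 + 0/5 + 1/5 + 5/6 + 4/6 + 3/7 + 3/5 + 1/2 + 1/3 + 1/4 + 2/3 = 1677/140; mean = 1677/140 ÷ 20 = 1677/2800 = 0.598928… → 0.599.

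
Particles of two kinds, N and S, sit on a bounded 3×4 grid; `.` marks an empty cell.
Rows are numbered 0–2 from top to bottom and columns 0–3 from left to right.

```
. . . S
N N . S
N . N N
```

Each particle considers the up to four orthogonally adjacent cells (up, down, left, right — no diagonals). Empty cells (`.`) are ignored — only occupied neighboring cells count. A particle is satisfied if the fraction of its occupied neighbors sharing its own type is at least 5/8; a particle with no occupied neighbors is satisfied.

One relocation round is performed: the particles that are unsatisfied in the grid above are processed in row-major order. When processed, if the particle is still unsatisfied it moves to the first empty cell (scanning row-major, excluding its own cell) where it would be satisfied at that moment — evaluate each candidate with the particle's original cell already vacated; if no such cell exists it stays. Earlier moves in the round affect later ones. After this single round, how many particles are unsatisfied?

Initially unsatisfied (in order): (1,3), (2,3).
  (1,3) → (0,2).
  (2,3): now satisfied by earlier moves; stays.
Resulting grid:
. . S S
N N . .
N . N N
All satisfied now.

0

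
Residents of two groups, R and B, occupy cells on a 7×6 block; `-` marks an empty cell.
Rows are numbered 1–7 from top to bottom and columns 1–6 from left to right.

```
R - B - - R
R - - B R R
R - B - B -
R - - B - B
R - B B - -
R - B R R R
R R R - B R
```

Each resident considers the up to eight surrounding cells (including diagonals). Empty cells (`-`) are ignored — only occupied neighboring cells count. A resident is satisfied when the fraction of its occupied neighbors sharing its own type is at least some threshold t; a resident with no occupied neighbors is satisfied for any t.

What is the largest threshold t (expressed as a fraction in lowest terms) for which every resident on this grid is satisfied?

Row 1: (1,1)R 1/1 · (1,3)B 1/1 · (1,6)R 2/2
Row 2: (2,1)R 2/2 · (2,4)B 3/4 · (2,5)R 2/4 · (2,6)R 2/3
Row 3: (3,1)R 2/2 · (3,3)B 2/2 · (3,5)B 3/5
Row 4: (4,1)R 2/2 · (4,4)B 4/4 · (4,6)B 1/1
Row 5: (5,1)R 2/2 · (5,3)B 3/4 · (5,4)B 3/5
Row 6: (6,1)R 3/3 · (6,3)B 2/5 · (6,4)R 2/6 · (6,5)R 3/5 · (6,6)R 2/3
Row 7: (7,1)R 2/2 · (7,2)R 3/4 · (7,3)R 2/3 · (7,5)B 0/4 · (7,6)R 2/3
The smallest same-type fraction is 0/4 at (7,5), which reduces to 0/1. Any threshold above that leaves this resident unsatisfied.

0/1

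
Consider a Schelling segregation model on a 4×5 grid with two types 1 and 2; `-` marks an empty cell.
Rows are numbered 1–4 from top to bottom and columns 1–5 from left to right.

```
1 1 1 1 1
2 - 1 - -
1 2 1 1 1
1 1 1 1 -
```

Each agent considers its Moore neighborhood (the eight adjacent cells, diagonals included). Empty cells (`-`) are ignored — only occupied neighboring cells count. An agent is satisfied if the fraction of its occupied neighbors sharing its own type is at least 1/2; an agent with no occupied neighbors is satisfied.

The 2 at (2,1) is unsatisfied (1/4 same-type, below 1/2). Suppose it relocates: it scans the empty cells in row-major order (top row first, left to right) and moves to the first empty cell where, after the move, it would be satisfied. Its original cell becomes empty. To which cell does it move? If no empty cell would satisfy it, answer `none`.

none

Vacating (2,1). Empty cells in order:
  (2,2): 1/7 same-type → still unsatisfied.
  (2,4): 0/7 same-type → still unsatisfied.
  (2,5): 0/4 same-type → still unsatisfied.
  (4,5): 0/3 same-type → still unsatisfied.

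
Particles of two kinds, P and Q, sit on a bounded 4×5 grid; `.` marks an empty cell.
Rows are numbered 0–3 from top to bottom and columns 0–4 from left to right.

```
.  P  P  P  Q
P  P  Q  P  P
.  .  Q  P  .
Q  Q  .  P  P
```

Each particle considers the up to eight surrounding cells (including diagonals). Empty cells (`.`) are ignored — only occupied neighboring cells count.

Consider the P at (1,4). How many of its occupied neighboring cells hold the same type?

Occupied neighbors of (1,4): (0,3)=P, (0,4)=Q, (1,3)=P, (2,3)=P.
Same type (P): 3 of 4.

3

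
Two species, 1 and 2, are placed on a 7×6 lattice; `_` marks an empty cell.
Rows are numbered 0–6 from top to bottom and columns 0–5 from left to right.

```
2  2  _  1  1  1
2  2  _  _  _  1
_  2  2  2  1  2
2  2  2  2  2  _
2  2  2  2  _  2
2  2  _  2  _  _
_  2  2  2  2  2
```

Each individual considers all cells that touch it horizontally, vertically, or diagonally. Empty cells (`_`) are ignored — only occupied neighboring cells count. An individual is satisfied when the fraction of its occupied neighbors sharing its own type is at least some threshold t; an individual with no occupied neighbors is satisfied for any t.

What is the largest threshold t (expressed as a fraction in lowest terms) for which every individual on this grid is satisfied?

1/5

(0,0)2 3/3
(0,1)2 3/3
(0,3)1 1/1
(0,4)1 3/3
(0,5)1 2/2
(1,0)2 4/4
(1,1)2 5/5
(1,5)1 3/4
(2,1)2 6/6
(2,2)2 6/6
(2,3)2 4/5
(2,4)1 1/5
(2,5)2 1/3
(3,0)2 4/4
(3,1)2 7/7
(3,2)2 8/8
(3,3)2 6/7
(3,4)2 5/6
(4,0)2 5/5
(4,1)2 7/7
(4,2)2 7/7
(4,3)2 5/5
(4,5)2 1/1
(5,0)2 4/4
(5,1)2 6/6
(5,3)2 5/5
(6,1)2 3/3
(6,2)2 4/4
(6,3)2 3/3
(6,4)2 3/3
(6,5)2 1/1
The smallest same-type fraction is 1/5 at (2,4), which reduces to 1/5. Any threshold above that leaves this individual unsatisfied.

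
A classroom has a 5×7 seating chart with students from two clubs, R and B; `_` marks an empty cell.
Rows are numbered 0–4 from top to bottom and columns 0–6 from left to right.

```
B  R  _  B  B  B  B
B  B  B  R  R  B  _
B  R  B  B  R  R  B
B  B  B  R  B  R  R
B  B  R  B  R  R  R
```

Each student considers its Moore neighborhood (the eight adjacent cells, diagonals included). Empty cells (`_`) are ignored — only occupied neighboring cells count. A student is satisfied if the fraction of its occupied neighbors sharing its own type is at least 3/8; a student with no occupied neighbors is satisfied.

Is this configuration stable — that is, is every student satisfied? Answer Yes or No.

Row 0: (0,0)B 2/3 ok · (0,1)R 0/4 unhappy · (0,3)B 2/4 ok · (0,4)B 3/5 ok · (0,5)B 3/4 ok · (0,6)B 2/2 ok
Row 1: (1,0)B 3/5 ok · (1,1)B 5/7 ok · (1,2)B 4/7 ok · (1,3)R 2/7 unhappy · (1,4)R 3/8 ok · (1,5)B 4/7 ok
Row 2: (2,0)B 4/5 ok · (2,1)R 0/8 unhappy · (2,2)B 5/8 ok · (2,3)B 4/8 ok · (2,4)R 5/8 ok · (2,5)R 4/7 ok · (2,6)B 1/4 unhappy
Row 3: (3,0)B 4/5 ok · (3,1)B 6/8 ok · (3,2)B 5/8 ok · (3,3)R 3/8 ok · (3,4)B 2/8 unhappy · (3,5)R 6/8 ok · (3,6)R 4/5 ok
Row 4: (4,0)B 3/3 ok · (4,1)B 4/5 ok · (4,2)R 1/5 unhappy · (4,3)B 2/5 ok · (4,4)R 3/5 ok · (4,5)R 4/5 ok · (4,6)R 3/3 ok
For instance (0,1) has only 0/4 same-type neighbors, below 3/8.

No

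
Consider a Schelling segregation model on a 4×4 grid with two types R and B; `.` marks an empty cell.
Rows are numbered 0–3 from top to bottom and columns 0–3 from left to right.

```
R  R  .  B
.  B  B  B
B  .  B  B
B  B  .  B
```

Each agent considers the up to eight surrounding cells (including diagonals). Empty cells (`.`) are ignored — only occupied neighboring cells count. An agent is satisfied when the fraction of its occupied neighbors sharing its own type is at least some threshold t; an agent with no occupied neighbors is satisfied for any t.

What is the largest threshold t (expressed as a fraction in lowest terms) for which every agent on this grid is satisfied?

1/3

Row 0: (0,0)R 1/2 · (0,1)R 1/3 · (0,3)B 2/2
Row 1: (1,1)B 3/5 · (1,2)B 5/6 · (1,3)B 4/4
Row 2: (2,0)B 3/3 · (2,2)B 6/6 · (2,3)B 4/4
Row 3: (3,0)B 2/2 · (3,1)B 3/3 · (3,3)B 2/2
The smallest same-type fraction is 1/3 at (0,1), which reduces to 1/3. Any threshold above that leaves this agent unsatisfied.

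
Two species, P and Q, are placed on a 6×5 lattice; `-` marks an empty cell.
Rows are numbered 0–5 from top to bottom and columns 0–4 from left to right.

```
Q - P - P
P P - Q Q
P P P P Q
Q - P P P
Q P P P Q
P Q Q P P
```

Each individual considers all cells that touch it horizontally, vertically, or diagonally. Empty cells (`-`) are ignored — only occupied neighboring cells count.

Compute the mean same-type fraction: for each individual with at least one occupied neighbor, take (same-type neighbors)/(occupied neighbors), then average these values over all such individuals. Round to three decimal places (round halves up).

Row 0: (0,0)Q 0/2 · (0,2)P 1/2 · (0,4)P 0/2
Row 1: (1,0)P 3/4 · (1,1)P 5/6 · (1,3)Q 2/6 · (1,4)Q 2/4
Row 2: (2,0)P 3/4 · (2,1)P 5/6 · (2,2)P 5/6 · (2,3)P 4/7 · (2,4)Q 2/5
Row 3: (3,0)Q 1/4 · (3,2)P 7/7 · (3,3)P 6/8 · (3,4)P 3/5
Row 4: (4,0)Q 2/4 · (4,1)P 3/7 · (4,2)P 5/7 · (4,3)P 6/8 · (4,4)Q 0/5
Row 5: (5,0)P 1/3 · (5,1)Q 2/5 · (5,2)Q 1/5 · (5,3)P 3/5 · (5,4)P 2/3
Sum over 26 individuals: 0/2 + 1/2 + 0/2 + 3/4 + 5/6 + 2/6 + 2/4 + 3/4 + 5/6 + 5/6 + 4/7 + 2/5 + 1/4 + 7/7 + 6/8 + 3/5 + 2/4 + 3/7 + 5/7 + 6/8 + 0/5 + 1/3 + 2/5 + 1/5 + 3/5 + 2/3 = 5669/420; mean = 5669/420 ÷ 26 = 5669/10920 = 0.519139… → 0.519.

0.519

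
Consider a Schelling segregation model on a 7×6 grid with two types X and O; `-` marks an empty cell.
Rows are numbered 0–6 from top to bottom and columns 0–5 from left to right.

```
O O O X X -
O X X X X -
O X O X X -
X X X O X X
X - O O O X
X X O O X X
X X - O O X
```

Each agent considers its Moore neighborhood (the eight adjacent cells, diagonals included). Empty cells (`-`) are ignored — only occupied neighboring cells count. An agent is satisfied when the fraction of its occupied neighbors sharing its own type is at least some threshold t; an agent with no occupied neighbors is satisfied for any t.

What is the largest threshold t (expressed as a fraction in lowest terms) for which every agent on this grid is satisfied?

1/8

(0,0)O 2/3
(0,1)O 3/5
(0,2)O 1/5
(0,3)X 4/5
(0,4)X 3/3
(1,0)O 3/5
(1,1)X 2/8
(1,2)X 5/8
(1,3)X 6/8
(1,4)X 5/5
(2,0)O 1/5
(2,1)X 5/8
(2,2)O 1/8
(2,3)X 6/8
(2,4)X 5/6
(3,0)X 3/4
(3,1)X 4/7
(3,2)X 3/7
(3,3)O 4/8
(3,4)X 4/7
(3,5)X 3/4
(4,0)X 4/4
(4,2)O 4/7
(4,3)O 5/8
(4,4)O 3/8
(4,5)X 4/5
(5,0)X 4/4
(5,1)X 4/6
(5,2)O 4/6
(5,3)O 6/7
(5,4)X 3/8
(5,5)X 3/5
(6,0)X 3/3
(6,1)X 3/4
(6,3)O 3/4
(6,4)O 2/5
(6,5)X 2/3
The smallest same-type fraction is 1/8 at (2,2), which reduces to 1/8. Any threshold above that leaves this agent unsatisfied.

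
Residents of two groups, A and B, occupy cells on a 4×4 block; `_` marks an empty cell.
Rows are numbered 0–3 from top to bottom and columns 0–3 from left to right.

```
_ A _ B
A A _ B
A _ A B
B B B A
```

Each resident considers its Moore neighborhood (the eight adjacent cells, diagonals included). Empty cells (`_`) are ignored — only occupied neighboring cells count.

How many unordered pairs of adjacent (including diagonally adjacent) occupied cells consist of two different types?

8

Scan each occupied cell's neighbors to the right and below (and the two forward diagonals) so each pair is counted once.
Row 0: A(0,1)–A(1,1)= A(0,1)–A(1,0)= B(0,3)–B(1,3)=  → 0/3 unlike.
Row 1: A(1,0)–A(1,1)= A(1,0)–A(2,0)= A(1,1)–A(2,2)= A(1,1)–A(2,0)= B(1,3)–B(2,3)= B(1,3)–A(2,2)≠  → 1/6 unlike.
Row 2: A(2,0)–B(3,0)≠ A(2,0)–B(3,1)≠ A(2,2)–B(2,3)≠ A(2,2)–B(3,2)≠ A(2,2)–A(3,3)= A(2,2)–B(3,1)≠ B(2,3)–A(3,3)≠ B(2,3)–B(3,2)=  → 6/8 unlike.
Row 3: B(3,0)–B(3,1)= B(3,1)–B(3,2)= B(3,2)–A(3,3)≠  → 1/3 unlike.
Total adjacent occupied pairs: 20; unlike-type pairs: 8.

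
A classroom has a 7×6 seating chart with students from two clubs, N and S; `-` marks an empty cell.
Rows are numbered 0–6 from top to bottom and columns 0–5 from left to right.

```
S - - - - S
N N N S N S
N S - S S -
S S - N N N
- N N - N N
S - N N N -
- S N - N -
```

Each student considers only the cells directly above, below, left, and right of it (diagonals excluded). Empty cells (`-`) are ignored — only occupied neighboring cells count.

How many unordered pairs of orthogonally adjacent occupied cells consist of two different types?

Scan each occupied cell's neighbors to the right and below so each pair is counted once.
From row 0: 1 unlike of 2 pairs (running 1/2).
From row 1: 5 unlike of 9 pairs (running 6/11).
From row 2: 4 unlike of 6 pairs (running 10/17).
From row 3: 1 unlike of 6 pairs (running 11/23).
From row 4: 0 unlike of 4 pairs (running 11/27).
From row 5: 0 unlike of 4 pairs (running 11/31).
From row 6: 1 unlike of 1 pairs (running 12/32).
Total adjacent occupied pairs: 32; unlike-type pairs: 12.

12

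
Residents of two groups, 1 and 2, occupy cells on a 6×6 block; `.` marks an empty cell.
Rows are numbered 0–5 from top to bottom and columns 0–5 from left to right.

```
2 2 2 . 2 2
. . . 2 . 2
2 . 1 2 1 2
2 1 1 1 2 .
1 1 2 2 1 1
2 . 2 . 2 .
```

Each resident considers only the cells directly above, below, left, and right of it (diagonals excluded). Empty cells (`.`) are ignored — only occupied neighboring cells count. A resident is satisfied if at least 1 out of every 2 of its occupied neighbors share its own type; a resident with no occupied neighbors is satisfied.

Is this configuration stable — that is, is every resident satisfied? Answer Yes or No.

Row 0: (0,0)2 1/1 satisfied · (0,1)2 2/2 satisfied · (0,2)2 1/1 satisfied · (0,4)2 1/1 satisfied · (0,5)2 2/2 satisfied
Row 1: (1,3)2 1/1 satisfied · (1,5)2 2/2 satisfied
Row 2: (2,0)2 1/1 satisfied · (2,2)1 1/2 satisfied · (2,3)2 1/4 not · (2,4)1 0/3 not · (2,5)2 1/2 satisfied
Row 3: (3,0)2 1/3 not · (3,1)1 2/3 satisfied · (3,2)1 3/4 satisfied · (3,3)1 1/4 not · (3,4)2 0/3 not
Row 4: (4,0)1 1/3 not · (4,1)1 2/3 satisfied · (4,2)2 2/4 satisfied · (4,3)2 1/3 not · (4,4)1 1/4 not · (4,5)1 1/1 satisfied
Row 5: (5,0)2 0/1 not · (5,2)2 1/1 satisfied · (5,4)2 0/1 not
For instance (2,3) has only 1/4 same-type neighbors, below 1/2.

No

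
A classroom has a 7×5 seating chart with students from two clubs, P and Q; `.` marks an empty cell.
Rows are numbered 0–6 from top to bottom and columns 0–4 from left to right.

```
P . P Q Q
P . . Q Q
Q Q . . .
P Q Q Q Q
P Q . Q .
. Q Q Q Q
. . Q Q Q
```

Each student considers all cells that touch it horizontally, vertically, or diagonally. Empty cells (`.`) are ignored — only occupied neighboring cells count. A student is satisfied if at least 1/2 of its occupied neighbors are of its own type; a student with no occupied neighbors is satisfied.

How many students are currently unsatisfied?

4

(0,0)P 1/1 satisfied
(0,2)P 0/2 not
(0,3)Q 3/4 satisfied
(0,4)Q 3/3 satisfied
(1,0)P 1/3 not
(1,3)Q 3/4 satisfied
(1,4)Q 3/3 satisfied
(2,0)Q 2/4 satisfied
(2,1)Q 3/5 satisfied
(3,0)P 1/5 not
(3,1)Q 4/6 satisfied
(3,2)Q 5/5 satisfied
(3,3)Q 3/3 satisfied
(3,4)Q 2/2 satisfied
(4,0)P 1/4 not
(4,1)Q 4/6 satisfied
(4,3)Q 6/6 satisfied
(5,1)Q 3/4 satisfied
(5,2)Q 6/6 satisfied
(5,3)Q 6/6 satisfied
(5,4)Q 4/4 satisfied
(6,2)Q 4/4 satisfied
(6,3)Q 5/5 satisfied
(6,4)Q 3/3 satisfied
Unsatisfied: (0,2), (1,0), (3,0), (4,0) — 4 in total.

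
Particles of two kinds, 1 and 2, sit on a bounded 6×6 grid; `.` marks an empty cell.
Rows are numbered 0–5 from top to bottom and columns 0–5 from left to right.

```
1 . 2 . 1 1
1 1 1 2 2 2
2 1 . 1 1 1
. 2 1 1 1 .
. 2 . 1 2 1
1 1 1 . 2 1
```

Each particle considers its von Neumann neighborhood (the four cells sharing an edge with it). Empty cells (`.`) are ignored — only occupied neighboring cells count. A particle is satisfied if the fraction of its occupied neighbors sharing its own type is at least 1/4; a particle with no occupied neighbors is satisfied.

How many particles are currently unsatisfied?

2

(0,0)1 1/1 ✓
(0,2)2 0/1 ✗
(0,4)1 1/2 ✓
(0,5)1 1/2 ✓
(1,0)1 2/3 ✓
(1,1)1 3/3 ✓
(1,2)1 1/3 ✓
(1,3)2 1/3 ✓
(1,4)2 2/4 ✓
(1,5)2 1/3 ✓
(2,0)2 0/2 ✗
(2,1)1 1/3 ✓
(2,3)1 2/3 ✓
(2,4)1 3/4 ✓
(2,5)1 1/2 ✓
(3,1)2 1/3 ✓
(3,2)1 1/2 ✓
(3,3)1 4/4 ✓
(3,4)1 2/3 ✓
(4,1)2 1/2 ✓
(4,3)1 1/2 ✓
(4,4)2 1/4 ✓
(4,5)1 1/2 ✓
(5,0)1 1/1 ✓
(5,1)1 2/3 ✓
(5,2)1 1/1 ✓
(5,4)2 1/2 ✓
(5,5)1 1/2 ✓
Unsatisfied: (0,2), (2,0) — 2 in total.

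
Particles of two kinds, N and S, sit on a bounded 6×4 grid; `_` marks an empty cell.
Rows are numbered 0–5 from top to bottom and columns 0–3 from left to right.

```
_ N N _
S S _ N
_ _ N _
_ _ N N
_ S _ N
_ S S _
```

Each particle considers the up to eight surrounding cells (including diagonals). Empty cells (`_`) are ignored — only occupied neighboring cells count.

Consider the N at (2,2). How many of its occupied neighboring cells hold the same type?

Occupied neighbors of (2,2): (1,1)=S, (1,3)=N, (3,2)=N, (3,3)=N.
Same type (N): 3 of 4.

3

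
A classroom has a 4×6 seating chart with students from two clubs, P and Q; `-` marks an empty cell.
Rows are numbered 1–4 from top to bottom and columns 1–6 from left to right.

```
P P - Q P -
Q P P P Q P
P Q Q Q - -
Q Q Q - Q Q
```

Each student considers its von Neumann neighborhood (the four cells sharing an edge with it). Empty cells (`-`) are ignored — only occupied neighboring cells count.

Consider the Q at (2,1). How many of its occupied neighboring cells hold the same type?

0

Occupied neighbors of (2,1): (1,1)=P, (3,1)=P, (2,2)=P.
Same type (Q): 0 of 3.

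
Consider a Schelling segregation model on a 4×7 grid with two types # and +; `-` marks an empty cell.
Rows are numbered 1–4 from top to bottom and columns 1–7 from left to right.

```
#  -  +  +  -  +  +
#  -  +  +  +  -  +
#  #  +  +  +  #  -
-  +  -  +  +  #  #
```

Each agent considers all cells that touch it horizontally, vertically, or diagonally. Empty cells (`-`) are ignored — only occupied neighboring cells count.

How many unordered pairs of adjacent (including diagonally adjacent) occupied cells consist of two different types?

10

Scan each occupied cell's neighbors to the right and below (and the two forward diagonals) so each pair is counted once.
Row 1: #(1,1)–#(2,1)= +(1,3)–+(1,4)= +(1,3)–+(2,3)= +(1,3)–+(2,4)= +(1,4)–+(2,4)= +(1,4)–+(2,5)= +(1,4)–+(2,3)= +(1,6)–+(1,7)= +(1,6)–+(2,7)= +(1,6)–+(2,5)= +(1,7)–+(2,7)=  → 0/11 unlike.
Row 2: #(2,1)–#(3,1)= #(2,1)–#(3,2)= +(2,3)–+(2,4)= +(2,3)–+(3,3)= +(2,3)–+(3,4)= +(2,3)–#(3,2)≠ +(2,4)–+(2,5)= +(2,4)–+(3,4)= +(2,4)–+(3,5)= +(2,4)–+(3,3)= +(2,5)–+(3,5)= +(2,5)–#(3,6)≠ +(2,5)–+(3,4)= +(2,7)–#(3,6)≠  → 3/14 unlike.
Row 3: #(3,1)–#(3,2)= #(3,1)–+(4,2)≠ #(3,2)–+(3,3)≠ #(3,2)–+(4,2)≠ +(3,3)–+(3,4)= +(3,3)–+(4,4)= +(3,3)–+(4,2)= +(3,4)–+(3,5)= +(3,4)–+(4,4)= +(3,4)–+(4,5)= +(3,5)–#(3,6)≠ +(3,5)–+(4,5)= +(3,5)–#(4,6)≠ +(3,5)–+(4,4)= #(3,6)–#(4,6)= #(3,6)–#(4,7)= #(3,6)–+(4,5)≠  → 6/17 unlike.
Row 4: +(4,4)–+(4,5)= +(4,5)–#(4,6)≠ #(4,6)–#(4,7)=  → 1/3 unlike.
Total adjacent occupied pairs: 45; unlike-type pairs: 10.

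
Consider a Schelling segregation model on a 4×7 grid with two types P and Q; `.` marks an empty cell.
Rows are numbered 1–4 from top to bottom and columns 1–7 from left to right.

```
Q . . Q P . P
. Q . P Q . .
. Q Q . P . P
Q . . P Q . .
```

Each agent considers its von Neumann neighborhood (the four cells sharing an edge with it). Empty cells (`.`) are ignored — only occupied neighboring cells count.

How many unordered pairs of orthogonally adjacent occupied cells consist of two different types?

7

Scan each occupied cell's neighbors to the right and below so each pair is counted once.
Row 1: Q(1,4)–P(1,5)≠ Q(1,4)–P(2,4)≠ P(1,5)–Q(2,5)≠  → 3/3 unlike.
Row 2: Q(2,2)–Q(3,2)= P(2,4)–Q(2,5)≠ Q(2,5)–P(3,5)≠  → 2/3 unlike.
Row 3: Q(3,2)–Q(3,3)= P(3,5)–Q(4,5)≠  → 1/2 unlike.
Row 4: P(4,4)–Q(4,5)≠  → 1/1 unlike.
Total adjacent occupied pairs: 9; unlike-type pairs: 7.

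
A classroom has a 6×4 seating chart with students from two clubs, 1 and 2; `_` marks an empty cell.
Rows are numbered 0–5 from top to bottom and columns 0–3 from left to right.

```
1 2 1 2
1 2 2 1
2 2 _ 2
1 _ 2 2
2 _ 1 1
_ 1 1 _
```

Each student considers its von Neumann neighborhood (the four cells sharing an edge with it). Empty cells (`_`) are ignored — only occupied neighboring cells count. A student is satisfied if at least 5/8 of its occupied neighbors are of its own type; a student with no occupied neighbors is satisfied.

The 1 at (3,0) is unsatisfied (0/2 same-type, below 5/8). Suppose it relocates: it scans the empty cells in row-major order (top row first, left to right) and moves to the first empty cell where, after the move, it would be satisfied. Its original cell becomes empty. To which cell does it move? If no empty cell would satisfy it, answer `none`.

(4,1)

Vacating (3,0). Empty cells in order:
  (2,2): 0/4 same-type → still unsatisfied.
  (3,1): 0/2 same-type → still unsatisfied.
  (4,1): 2/3 same-type → satisfied — stop here.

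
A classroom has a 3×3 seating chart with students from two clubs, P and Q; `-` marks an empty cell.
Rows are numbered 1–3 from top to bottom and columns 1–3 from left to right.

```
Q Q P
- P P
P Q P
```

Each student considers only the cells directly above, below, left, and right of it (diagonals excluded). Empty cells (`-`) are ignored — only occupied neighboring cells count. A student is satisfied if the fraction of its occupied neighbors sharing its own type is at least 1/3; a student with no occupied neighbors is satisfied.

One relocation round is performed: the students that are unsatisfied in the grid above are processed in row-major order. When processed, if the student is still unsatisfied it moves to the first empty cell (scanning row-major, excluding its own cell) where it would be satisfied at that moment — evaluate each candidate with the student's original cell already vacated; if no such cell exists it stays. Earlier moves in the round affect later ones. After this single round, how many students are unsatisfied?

1

Initially unsatisfied (in order): (3,1), (3,2).
  (3,1) → (2,1).
  (3,2): no empty cell satisfies it; stays.
Resulting grid:
Q Q P
P P P
- Q P
Unsatisfied now: (3,2).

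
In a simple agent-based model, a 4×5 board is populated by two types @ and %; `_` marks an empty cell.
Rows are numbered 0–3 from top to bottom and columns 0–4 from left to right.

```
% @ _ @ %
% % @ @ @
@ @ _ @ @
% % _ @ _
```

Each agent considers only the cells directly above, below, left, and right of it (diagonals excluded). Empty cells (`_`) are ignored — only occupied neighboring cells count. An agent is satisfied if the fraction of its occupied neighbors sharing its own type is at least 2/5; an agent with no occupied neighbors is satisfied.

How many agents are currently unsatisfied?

5

Row 0: (0,0)% 1/2 ok · (0,1)@ 0/2 unhappy · (0,3)@ 1/2 ok · (0,4)% 0/2 unhappy
Row 1: (1,0)% 2/3 ok · (1,1)% 1/4 unhappy · (1,2)@ 1/2 ok · (1,3)@ 4/4 ok · (1,4)@ 2/3 ok
Row 2: (2,0)@ 1/3 unhappy · (2,1)@ 1/3 unhappy · (2,3)@ 3/3 ok · (2,4)@ 2/2 ok
Row 3: (3,0)% 1/2 ok · (3,1)% 1/2 ok · (3,3)@ 1/1 ok
Unsatisfied: (0,1), (0,4), (1,1), (2,0), (2,1) — 5 in total.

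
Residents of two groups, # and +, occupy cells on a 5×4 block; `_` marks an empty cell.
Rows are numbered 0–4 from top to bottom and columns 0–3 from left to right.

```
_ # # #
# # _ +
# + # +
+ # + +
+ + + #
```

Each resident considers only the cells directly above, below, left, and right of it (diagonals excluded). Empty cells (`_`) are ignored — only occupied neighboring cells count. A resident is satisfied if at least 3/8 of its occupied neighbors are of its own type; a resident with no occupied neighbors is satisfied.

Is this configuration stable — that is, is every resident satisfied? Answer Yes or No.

(0,1)# 2/2 ✓
(0,2)# 2/2 ✓
(0,3)# 1/2 ✓
(1,0)# 2/2 ✓
(1,1)# 2/3 ✓
(1,3)+ 1/2 ✓
(2,0)# 1/3 ✗
(2,1)+ 0/4 ✗
(2,2)# 0/3 ✗
(2,3)+ 2/3 ✓
(3,0)+ 1/3 ✗
(3,1)# 0/4 ✗
(3,2)+ 2/4 ✓
(3,3)+ 2/3 ✓
(4,0)+ 2/2 ✓
(4,1)+ 2/3 ✓
(4,2)+ 2/3 ✓
(4,3)# 0/2 ✗
For instance (2,0) has only 1/3 same-type neighbors, below 3/8.

No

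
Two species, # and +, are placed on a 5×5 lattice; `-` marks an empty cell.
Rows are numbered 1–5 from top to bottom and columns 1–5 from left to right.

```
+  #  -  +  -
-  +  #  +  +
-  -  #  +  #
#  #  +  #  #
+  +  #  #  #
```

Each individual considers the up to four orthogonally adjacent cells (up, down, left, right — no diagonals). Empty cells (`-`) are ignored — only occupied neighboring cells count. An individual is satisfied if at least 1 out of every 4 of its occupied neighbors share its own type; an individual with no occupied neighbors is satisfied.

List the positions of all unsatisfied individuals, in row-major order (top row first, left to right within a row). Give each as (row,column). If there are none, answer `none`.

(1,1)+ 0/1 not
(1,2)# 0/2 not
(1,4)+ 1/1 satisfied
(2,2)+ 0/2 not
(2,3)# 1/3 satisfied
(2,4)+ 3/4 satisfied
(2,5)+ 1/2 satisfied
(3,3)# 1/3 satisfied
(3,4)+ 1/4 satisfied
(3,5)# 1/3 satisfied
(4,1)# 1/2 satisfied
(4,2)# 1/3 satisfied
(4,3)+ 0/4 not
(4,4)# 2/4 satisfied
(4,5)# 3/3 satisfied
(5,1)+ 1/2 satisfied
(5,2)+ 1/3 satisfied
(5,3)# 1/3 satisfied
(5,4)# 3/3 satisfied
(5,5)# 2/2 satisfied

(1,1), (1,2), (2,2), (4,3)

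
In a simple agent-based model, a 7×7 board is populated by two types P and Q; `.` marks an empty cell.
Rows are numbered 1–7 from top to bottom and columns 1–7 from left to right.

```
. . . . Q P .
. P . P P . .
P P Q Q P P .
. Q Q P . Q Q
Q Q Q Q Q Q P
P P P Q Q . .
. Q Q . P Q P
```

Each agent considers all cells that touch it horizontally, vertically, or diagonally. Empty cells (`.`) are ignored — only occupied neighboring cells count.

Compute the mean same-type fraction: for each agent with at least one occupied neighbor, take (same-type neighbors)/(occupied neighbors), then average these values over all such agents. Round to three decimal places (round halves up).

0.460

Row 1: (1,5)Q 0/3 · (1,6)P 1/2
Row 2: (2,2)P 2/3 · (2,4)P 2/5 · (2,5)P 4/6
Row 3: (3,1)P 2/3 · (3,2)P 2/5 · (3,3)Q 3/7 · (3,4)Q 2/6 · (3,5)P 4/6 · (3,6)P 2/4
Row 4: (4,2)Q 5/7 · (4,3)Q 6/8 · (4,4)P 1/7 · (4,6)Q 3/6 · (4,7)Q 2/4
Row 5: (5,1)Q 2/4 · (5,2)Q 4/7 · (5,3)Q 5/8 · (5,4)Q 5/7 · (5,5)Q 5/6 · (5,6)Q 4/5 · (5,7)P 0/3
Row 6: (6,1)P 1/4 · (6,2)P 2/7 · (6,3)P 1/7 · (6,4)Q 5/7 · (6,5)Q 5/6
Row 7: (7,2)Q 1/4 · (7,3)Q 2/4 · (7,5)P 0/3 · (7,6)Q 1/3 · (7,7)P 0/1
Sum over 33 agents: 0/3 + 1/2 + 2/3 + 2/5 + 4/6 + 2/3 + 2/5 + 3/7 + 2/6 + 4/6 + 2/4 + 5/7 + 6/8 + 1/7 + 3/6 + 2/4 + 2/4 + 4/7 + 5/8 + 5/7 + 5/6 + 4/5 + 0/3 + 1/4 + 2/7 + 1/7 + 5/7 + 5/6 + 1/4 + 2/4 + 0/3 + 1/3 + 0/1 = 4253/280; mean = 4253/280 ÷ 33 = 4253/9240 = 0.460281… → 0.460.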